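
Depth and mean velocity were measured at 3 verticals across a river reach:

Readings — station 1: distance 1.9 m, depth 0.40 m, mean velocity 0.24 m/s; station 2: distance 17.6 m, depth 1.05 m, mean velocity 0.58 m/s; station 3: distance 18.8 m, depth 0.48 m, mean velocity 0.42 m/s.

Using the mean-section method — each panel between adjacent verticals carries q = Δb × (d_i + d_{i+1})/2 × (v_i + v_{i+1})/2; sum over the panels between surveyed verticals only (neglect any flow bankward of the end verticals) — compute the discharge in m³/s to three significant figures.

Panel 1-2: Δb = 15.7 m, d̄ = (0.40+1.05)/2 = 0.725, v̄ = (0.24+0.58)/2 = 0.41 → q = 15.7×0.725×0.41 = 4.667 m³/s
Panel 2-3: Δb = 1.2 m, d̄ = (1.05+0.48)/2 = 0.765, v̄ = (0.58+0.42)/2 = 0.5 → q = 1.2×0.765×0.5 = 0.4590 m³/s
Q = Σ q = 5.126 m³/s

5.13 m³/s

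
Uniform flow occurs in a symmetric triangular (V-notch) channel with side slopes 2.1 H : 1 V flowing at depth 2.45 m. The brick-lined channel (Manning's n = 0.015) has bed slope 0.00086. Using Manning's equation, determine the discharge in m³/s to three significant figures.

26.4 m³/s

A = z·y² = 2.1×2.45² = 12.61 m²
P = 2y√(1+z²) = 2×2.45×√(1+2.1²) = 11.40 m
R = A/P = 12.61/11.40 = 1.106 m
Q = (1/n)·A·R^(2/3)·S^(1/2) = (1/0.015) × 12.61 × 1.106^(2/3) × 0.00086^(1/2) = 26.36 m³/s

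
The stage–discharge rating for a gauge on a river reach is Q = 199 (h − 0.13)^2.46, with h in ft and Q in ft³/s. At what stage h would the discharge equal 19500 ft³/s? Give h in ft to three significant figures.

6.58 ft

h − h₀ = (Q/C)^(1/b) = (19500/199)^(1/2.46) = 6.448 ft
h = 0.13 + 6.448 = 6.578 ft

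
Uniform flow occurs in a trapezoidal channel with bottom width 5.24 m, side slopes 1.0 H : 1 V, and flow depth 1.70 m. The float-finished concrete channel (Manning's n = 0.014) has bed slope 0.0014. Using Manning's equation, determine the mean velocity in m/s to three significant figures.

2.97 m/s

A = (b + z·y)·y = (5.24 + 1.0×1.70)×1.70 = 11.80 m²
P = b + 2y√(1+z²) = 5.24 + 2×1.70×√(1+1.0²) = 10.05 m
R = A/P = 11.80/10.05 = 1.174 m
Q = (1/n)·A·R^(2/3)·S^(1/2) = (1/0.014) × 11.80 × 1.174^(2/3) × 0.0014^(1/2) = 35.09 m³/s
V = Q/A = 35.09/11.80 = 2.974 m/s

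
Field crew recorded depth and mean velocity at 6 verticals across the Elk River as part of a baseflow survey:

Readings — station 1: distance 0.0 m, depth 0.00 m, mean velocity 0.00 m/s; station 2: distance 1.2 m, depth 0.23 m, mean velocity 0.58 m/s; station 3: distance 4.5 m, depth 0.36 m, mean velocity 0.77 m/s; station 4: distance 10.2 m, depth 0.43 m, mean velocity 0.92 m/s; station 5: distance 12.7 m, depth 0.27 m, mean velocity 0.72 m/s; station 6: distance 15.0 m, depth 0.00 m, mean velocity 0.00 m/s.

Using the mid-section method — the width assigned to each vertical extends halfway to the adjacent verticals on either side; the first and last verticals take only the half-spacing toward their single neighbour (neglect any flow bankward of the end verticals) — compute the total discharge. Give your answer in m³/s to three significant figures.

w_2 = (4.5 − 0.0)/2 = 2.25 m; q_2 = 0.58 × 0.23 × 2.25 = 0.3002 m³/s
w_3 = (10.2 − 1.2)/2 = 4.5 m; q_3 = 0.77 × 0.36 × 4.5 = 1.247 m³/s
w_4 = (12.7 − 4.5)/2 = 4.1 m; q_4 = 0.92 × 0.43 × 4.1 = 1.622 m³/s
w_5 = (15.0 − 10.2)/2 = 2.4 m; q_5 = 0.72 × 0.27 × 2.4 = 0.4666 m³/s
Stations 1, 6 contribute zero (depth or velocity is 0).
Q = Σ qᵢ = 3.636 m³/s

3.64 m³/s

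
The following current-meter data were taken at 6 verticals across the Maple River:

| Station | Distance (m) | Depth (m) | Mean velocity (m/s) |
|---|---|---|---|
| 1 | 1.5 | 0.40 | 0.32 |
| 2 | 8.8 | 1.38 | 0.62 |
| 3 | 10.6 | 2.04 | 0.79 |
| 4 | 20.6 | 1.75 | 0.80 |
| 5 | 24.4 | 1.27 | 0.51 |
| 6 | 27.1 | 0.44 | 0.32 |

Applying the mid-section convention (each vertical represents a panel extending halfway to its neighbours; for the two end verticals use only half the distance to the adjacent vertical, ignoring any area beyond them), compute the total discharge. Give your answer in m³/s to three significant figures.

25.8 m³/s

w_1 = (8.8 − 1.5)/2 = 3.65 m; q_1 = 0.32 × 0.40 × 3.65 = 0.4672 m³/s
w_2 = (10.6 − 1.5)/2 = 4.55 m; q_2 = 0.62 × 1.38 × 4.55 = 3.893 m³/s
w_3 = (20.6 − 8.8)/2 = 5.9 m; q_3 = 0.79 × 2.04 × 5.9 = 9.508 m³/s
w_4 = (24.4 − 10.6)/2 = 6.9 m; q_4 = 0.80 × 1.75 × 6.9 = 9.660 m³/s
w_5 = (27.1 − 20.6)/2 = 3.25 m; q_5 = 0.51 × 1.27 × 3.25 = 2.105 m³/s
w_6 = (27.1 − 24.4)/2 = 1.35 m; q_6 = 0.32 × 0.44 × 1.35 = 0.1901 m³/s
Q = Σ qᵢ = 25.82 m³/s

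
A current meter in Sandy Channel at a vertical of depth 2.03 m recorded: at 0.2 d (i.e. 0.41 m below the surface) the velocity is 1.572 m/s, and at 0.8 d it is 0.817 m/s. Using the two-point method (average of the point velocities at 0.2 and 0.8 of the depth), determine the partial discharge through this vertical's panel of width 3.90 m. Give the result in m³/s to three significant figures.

9.46 m³/s

v̄ = (1.572 + 0.817) / 2 = 1.195 m/s
q = v̄ × d × w = 1.195 × 2.03 × 3.90 = 9.457 m³/s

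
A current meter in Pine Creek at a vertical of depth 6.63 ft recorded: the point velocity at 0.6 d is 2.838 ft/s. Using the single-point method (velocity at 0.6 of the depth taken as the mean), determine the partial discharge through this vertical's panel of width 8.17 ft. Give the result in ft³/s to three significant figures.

154 ft³/s

v̄ = v₀.₆ = 2.838 ft/s
q = v̄ × d × w = 2.838 × 6.63 × 8.17 = 153.7 ft³/s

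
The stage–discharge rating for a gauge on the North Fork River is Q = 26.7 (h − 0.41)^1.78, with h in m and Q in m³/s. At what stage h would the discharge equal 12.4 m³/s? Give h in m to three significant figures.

h − h₀ = (Q/C)^(1/b) = (12.4/26.7)^(1/1.78) = 0.6499 m
h = 0.41 + 0.6499 = 1.060 m

1.06 m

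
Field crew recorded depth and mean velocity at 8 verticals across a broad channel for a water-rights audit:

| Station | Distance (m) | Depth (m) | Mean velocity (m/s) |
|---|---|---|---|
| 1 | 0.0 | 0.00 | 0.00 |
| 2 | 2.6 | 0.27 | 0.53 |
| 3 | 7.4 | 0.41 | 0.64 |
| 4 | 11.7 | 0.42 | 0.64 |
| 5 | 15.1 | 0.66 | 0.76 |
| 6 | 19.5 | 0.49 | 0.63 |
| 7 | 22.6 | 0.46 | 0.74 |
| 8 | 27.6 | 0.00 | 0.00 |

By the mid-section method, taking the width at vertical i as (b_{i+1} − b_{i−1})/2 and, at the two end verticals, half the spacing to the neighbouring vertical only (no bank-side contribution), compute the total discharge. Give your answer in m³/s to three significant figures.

7.25 m³/s

w_2 = (7.4 − 0.0)/2 = 3.7 m; q_2 = 0.53 × 0.27 × 3.7 = 0.5295 m³/s
w_3 = (11.7 − 2.6)/2 = 4.55 m; q_3 = 0.64 × 0.41 × 4.55 = 1.194 m³/s
w_4 = (15.1 − 7.4)/2 = 3.85 m; q_4 = 0.64 × 0.42 × 3.85 = 1.035 m³/s
w_5 = (19.5 − 11.7)/2 = 3.9 m; q_5 = 0.76 × 0.66 × 3.9 = 1.956 m³/s
w_6 = (22.6 − 15.1)/2 = 3.75 m; q_6 = 0.63 × 0.49 × 3.75 = 1.158 m³/s
w_7 = (27.6 − 19.5)/2 = 4.05 m; q_7 = 0.74 × 0.46 × 4.05 = 1.379 m³/s
Stations 1, 8 contribute zero (depth or velocity is 0).
Q = Σ qᵢ = 7.251 m³/s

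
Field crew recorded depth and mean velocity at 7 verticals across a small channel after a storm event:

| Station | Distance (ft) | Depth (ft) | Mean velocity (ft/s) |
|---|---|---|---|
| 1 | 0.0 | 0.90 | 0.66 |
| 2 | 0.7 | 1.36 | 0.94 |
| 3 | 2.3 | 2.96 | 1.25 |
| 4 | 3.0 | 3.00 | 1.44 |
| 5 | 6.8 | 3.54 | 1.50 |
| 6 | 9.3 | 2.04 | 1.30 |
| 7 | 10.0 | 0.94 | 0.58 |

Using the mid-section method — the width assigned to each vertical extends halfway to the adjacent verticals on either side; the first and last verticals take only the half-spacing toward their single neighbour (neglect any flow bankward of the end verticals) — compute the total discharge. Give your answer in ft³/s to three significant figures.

36.8 ft³/s

w_1 = (0.7 − 0.0)/2 = 0.35 ft; q_1 = 0.66 × 0.90 × 0.35 = 0.2079 ft³/s
w_2 = (2.3 − 0.0)/2 = 1.15 ft; q_2 = 0.94 × 1.36 × 1.15 = 1.470 ft³/s
w_3 = (3.0 − 0.7)/2 = 1.15 ft; q_3 = 1.25 × 2.96 × 1.15 = 4.255 ft³/s
w_4 = (6.8 − 2.3)/2 = 2.25 ft; q_4 = 1.44 × 3.00 × 2.25 = 9.720 ft³/s
w_5 = (9.3 − 3.0)/2 = 3.15 ft; q_5 = 1.50 × 3.54 × 3.15 = 16.73 ft³/s
w_6 = (10.0 − 6.8)/2 = 1.6 ft; q_6 = 1.30 × 2.04 × 1.6 = 4.243 ft³/s
w_7 = (10.0 − 9.3)/2 = 0.35 ft; q_7 = 0.58 × 0.94 × 0.35 = 0.1908 ft³/s
Q = Σ qᵢ = 36.81 ft³/s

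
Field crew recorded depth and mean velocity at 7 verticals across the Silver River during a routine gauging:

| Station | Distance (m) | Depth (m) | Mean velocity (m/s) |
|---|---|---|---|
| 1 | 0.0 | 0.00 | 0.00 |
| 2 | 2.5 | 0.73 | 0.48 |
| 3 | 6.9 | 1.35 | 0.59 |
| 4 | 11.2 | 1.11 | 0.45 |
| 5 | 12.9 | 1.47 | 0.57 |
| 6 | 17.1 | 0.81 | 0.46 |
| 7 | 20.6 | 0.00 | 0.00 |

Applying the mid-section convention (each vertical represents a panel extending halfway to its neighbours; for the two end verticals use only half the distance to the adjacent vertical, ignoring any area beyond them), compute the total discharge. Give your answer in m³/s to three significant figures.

10.1 m³/s

w_2 = (6.9 − 0.0)/2 = 3.45 m; q_2 = 0.48 × 0.73 × 3.45 = 1.209 m³/s
w_3 = (11.2 − 2.5)/2 = 4.35 m; q_3 = 0.59 × 1.35 × 4.35 = 3.465 m³/s
w_4 = (12.9 − 6.9)/2 = 3 m; q_4 = 0.45 × 1.11 × 3 = 1.499 m³/s
w_5 = (17.1 − 11.2)/2 = 2.95 m; q_5 = 0.57 × 1.47 × 2.95 = 2.472 m³/s
w_6 = (20.6 − 12.9)/2 = 3.85 m; q_6 = 0.46 × 0.81 × 3.85 = 1.435 m³/s
Stations 1, 7 contribute zero (depth or velocity is 0).
Q = Σ qᵢ = 10.08 m³/s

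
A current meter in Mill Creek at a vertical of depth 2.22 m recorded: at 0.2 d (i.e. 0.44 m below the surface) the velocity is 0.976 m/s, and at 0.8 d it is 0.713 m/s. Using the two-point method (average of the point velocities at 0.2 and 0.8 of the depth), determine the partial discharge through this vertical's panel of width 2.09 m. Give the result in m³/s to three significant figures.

v̄ = (0.976 + 0.713) / 2 = 0.8445 m/s
q = v̄ × d × w = 0.8445 × 2.22 × 2.09 = 3.918 m³/s

3.92 m³/s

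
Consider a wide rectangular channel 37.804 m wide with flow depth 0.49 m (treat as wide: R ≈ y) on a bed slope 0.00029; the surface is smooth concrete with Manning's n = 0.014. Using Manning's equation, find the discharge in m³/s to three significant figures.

A = b·y = 37.804 × 0.49 = 18.52 m²
Wide channel: R ≈ y = 0.49 m
Q = (1/n)·A·R^(2/3)·S^(1/2) = (1/0.014) × 18.52 × 0.4900^(2/3) × 0.00029^(1/2) = 14.00 m³/s

14.0 m³/s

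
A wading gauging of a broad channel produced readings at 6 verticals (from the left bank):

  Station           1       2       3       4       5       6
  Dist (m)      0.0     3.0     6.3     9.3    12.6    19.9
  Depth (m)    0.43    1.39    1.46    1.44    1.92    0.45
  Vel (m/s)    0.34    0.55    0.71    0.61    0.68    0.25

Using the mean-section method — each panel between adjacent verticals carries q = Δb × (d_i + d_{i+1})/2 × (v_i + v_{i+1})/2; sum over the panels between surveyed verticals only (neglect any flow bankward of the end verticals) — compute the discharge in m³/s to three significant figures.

14.6 m³/s

Panel 1-2: Δb = 3 m, d̄ = (0.43+1.39)/2 = 0.91, v̄ = (0.34+0.55)/2 = 0.445 → q = 3×0.91×0.445 = 1.215 m³/s
Panel 2-3: Δb = 3.3 m, d̄ = (1.39+1.46)/2 = 1.425, v̄ = (0.55+0.71)/2 = 0.63 → q = 3.3×1.425×0.63 = 2.963 m³/s
Panel 3-4: Δb = 3 m, d̄ = (1.46+1.44)/2 = 1.45, v̄ = (0.71+0.61)/2 = 0.66 → q = 3×1.45×0.66 = 2.871 m³/s
Panel 4-5: Δb = 3.3 m, d̄ = (1.44+1.92)/2 = 1.68, v̄ = (0.61+0.68)/2 = 0.645 → q = 3.3×1.68×0.645 = 3.576 m³/s
Panel 5-6: Δb = 7.3 m, d̄ = (1.92+0.45)/2 = 1.185, v̄ = (0.68+0.25)/2 = 0.465 → q = 7.3×1.185×0.465 = 4.022 m³/s
Q = Σ q = 14.65 m³/s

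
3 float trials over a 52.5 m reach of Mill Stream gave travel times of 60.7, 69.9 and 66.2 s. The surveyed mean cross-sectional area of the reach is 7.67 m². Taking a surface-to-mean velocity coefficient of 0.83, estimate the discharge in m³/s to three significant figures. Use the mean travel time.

5.09 m³/s

t̄ = (60.7 + 69.9 + 66.2) / 3 = 65.6 s
v_surface = L / t̄ = 52.5 / 65.6 = 0.8003 m/s
v_mean = 0.83 × 0.8003 = 0.6643 m/s
Q = A × v_mean = 7.67 × 0.6643 = 5.095 m³/s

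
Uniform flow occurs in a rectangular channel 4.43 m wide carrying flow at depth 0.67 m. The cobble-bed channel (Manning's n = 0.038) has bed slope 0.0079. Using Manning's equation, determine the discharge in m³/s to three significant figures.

A = b·y = 4.43 × 0.67 = 2.968 m²
P = b + 2y = 4.43 + 2×0.67 = 5.770 m
R = A/P = 2.968/5.770 = 0.5144 m
Q = (1/n)·A·R^(2/3)·S^(1/2) = (1/0.038) × 2.968 × 0.5144^(2/3) × 0.0079^(1/2) = 4.457 m³/s

4.46 m³/s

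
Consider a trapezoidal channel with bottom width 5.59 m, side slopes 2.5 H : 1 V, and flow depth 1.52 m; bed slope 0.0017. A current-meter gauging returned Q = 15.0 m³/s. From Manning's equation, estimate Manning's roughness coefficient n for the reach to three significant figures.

A = (b + z·y)·y = (5.59 + 2.5×1.52)×1.52 = 14.27 m²
P = b + 2y√(1+z²) = 5.59 + 2×1.52×√(1+2.5²) = 13.78 m
R = A/P = 14.27/13.78 = 1.036 m
n = (1/Q)·A·R^(2/3)·S^(1/2) = (1/15.0) × 14.27 × 1.024 × 0.04123 = 0.04017

0.0402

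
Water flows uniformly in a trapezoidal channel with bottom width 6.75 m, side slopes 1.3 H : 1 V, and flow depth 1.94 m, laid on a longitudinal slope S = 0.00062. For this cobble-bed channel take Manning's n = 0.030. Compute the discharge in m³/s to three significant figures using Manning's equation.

A = (b + z·y)·y = (6.75 + 1.3×1.94)×1.94 = 17.99 m²
P = b + 2y√(1+z²) = 6.75 + 2×1.94×√(1+1.3²) = 13.11 m
R = A/P = 17.99/13.11 = 1.372 m
Q = (1/n)·A·R^(2/3)·S^(1/2) = (1/0.030) × 17.99 × 1.372^(2/3) × 0.00062^(1/2) = 18.43 m³/s

18.4 m³/s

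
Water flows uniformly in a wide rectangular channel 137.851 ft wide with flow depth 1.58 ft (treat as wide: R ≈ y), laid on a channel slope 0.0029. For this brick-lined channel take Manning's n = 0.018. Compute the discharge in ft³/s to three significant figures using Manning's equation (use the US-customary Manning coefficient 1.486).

1310 ft³/s

A = b·y = 137.851 × 1.58 = 217.8 ft²
Wide channel: R ≈ y = 1.58 ft
Q = (1.486/n)·A·R^(2/3)·S^(1/2) = (1.486/0.018) × 217.8 × 1.580^(2/3) × 0.0029^(1/2) = 1314 ft³/s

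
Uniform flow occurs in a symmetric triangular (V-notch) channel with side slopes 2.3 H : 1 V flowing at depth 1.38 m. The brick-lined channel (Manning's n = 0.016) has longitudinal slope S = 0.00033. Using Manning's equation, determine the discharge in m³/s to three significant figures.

3.67 m³/s

A = z·y² = 2.3×1.38² = 4.380 m²
P = 2y√(1+z²) = 2×1.38×√(1+2.3²) = 6.922 m
R = A/P = 4.380/6.922 = 0.6328 m
Q = (1/n)·A·R^(2/3)·S^(1/2) = (1/0.016) × 4.380 × 0.6328^(2/3) × 0.00033^(1/2) = 3.665 m³/s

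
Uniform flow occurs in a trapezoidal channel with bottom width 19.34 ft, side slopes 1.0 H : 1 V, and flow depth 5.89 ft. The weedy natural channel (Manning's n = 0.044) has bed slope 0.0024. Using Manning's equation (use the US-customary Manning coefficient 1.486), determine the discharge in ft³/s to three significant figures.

A = (b + z·y)·y = (19.34 + 1.0×5.89)×5.89 = 148.6 ft²
P = b + 2y√(1+z²) = 19.34 + 2×5.89×√(1+1.0²) = 36.00 ft
R = A/P = 148.6/36.00 = 4.128 ft
Q = (1.486/n)·A·R^(2/3)·S^(1/2) = (1.486/0.044) × 148.6 × 4.128^(2/3) × 0.0024^(1/2) = 632.7 ft³/s

633 ft³/s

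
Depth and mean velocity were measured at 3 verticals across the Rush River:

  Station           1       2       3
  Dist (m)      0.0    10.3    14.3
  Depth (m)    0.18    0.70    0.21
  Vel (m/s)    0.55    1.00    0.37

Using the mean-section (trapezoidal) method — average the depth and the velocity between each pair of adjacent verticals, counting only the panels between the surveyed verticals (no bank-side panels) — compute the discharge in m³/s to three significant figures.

Panel 1-2: Δb = 10.3 m, d̄ = (0.18+0.70)/2 = 0.44, v̄ = (0.55+1.00)/2 = 0.775 → q = 10.3×0.44×0.775 = 3.512 m³/s
Panel 2-3: Δb = 4 m, d̄ = (0.70+0.21)/2 = 0.455, v̄ = (1.00+0.37)/2 = 0.685 → q = 4×0.455×0.685 = 1.247 m³/s
Q = Σ q = 4.759 m³/s

4.76 m³/s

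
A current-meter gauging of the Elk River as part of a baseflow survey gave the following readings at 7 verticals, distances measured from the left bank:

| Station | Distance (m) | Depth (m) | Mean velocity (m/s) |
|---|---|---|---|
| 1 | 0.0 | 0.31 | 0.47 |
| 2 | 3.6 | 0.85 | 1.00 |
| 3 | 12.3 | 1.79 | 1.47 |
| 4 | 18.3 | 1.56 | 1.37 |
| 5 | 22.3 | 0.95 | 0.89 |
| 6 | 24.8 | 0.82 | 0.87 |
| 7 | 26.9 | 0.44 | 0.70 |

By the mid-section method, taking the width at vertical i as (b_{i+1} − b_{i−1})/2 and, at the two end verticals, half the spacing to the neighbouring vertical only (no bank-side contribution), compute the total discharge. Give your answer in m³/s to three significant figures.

40.2 m³/s

w_1 = (3.6 − 0.0)/2 = 1.8 m; q_1 = 0.47 × 0.31 × 1.8 = 0.2623 m³/s
w_2 = (12.3 − 0.0)/2 = 6.15 m; q_2 = 1.00 × 0.85 × 6.15 = 5.228 m³/s
w_3 = (18.3 − 3.6)/2 = 7.35 m; q_3 = 1.47 × 1.79 × 7.35 = 19.34 m³/s
w_4 = (22.3 − 12.3)/2 = 5 m; q_4 = 1.37 × 1.56 × 5 = 10.69 m³/s
w_5 = (24.8 − 18.3)/2 = 3.25 m; q_5 = 0.89 × 0.95 × 3.25 = 2.748 m³/s
w_6 = (26.9 − 22.3)/2 = 2.3 m; q_6 = 0.87 × 0.82 × 2.3 = 1.641 m³/s
w_7 = (26.9 − 24.8)/2 = 1.05 m; q_7 = 0.70 × 0.44 × 1.05 = 0.3234 m³/s
Q = Σ qᵢ = 40.23 m³/s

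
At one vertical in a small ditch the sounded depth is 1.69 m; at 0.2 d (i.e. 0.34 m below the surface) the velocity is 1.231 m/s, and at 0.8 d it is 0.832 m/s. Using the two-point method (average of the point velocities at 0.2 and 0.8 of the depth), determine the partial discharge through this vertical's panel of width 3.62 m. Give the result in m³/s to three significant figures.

v̄ = (1.231 + 0.832) / 2 = 1.032 m/s
q = v̄ × d × w = 1.032 × 1.69 × 3.62 = 6.311 m³/s

6.31 m³/s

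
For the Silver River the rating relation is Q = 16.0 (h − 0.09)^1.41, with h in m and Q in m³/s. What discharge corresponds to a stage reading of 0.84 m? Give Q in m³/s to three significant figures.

Q = 16.0 × (0.84 − 0.09)^1.41 = 16.0 × 0.75^1.41 = 10.66 m³/s

10.7 m³/s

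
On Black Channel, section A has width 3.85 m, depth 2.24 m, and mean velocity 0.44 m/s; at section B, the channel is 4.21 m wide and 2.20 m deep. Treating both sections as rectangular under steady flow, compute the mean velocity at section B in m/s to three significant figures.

0.410 m/s

Q = A₁V₁ = (3.85×2.24) × 0.44 = 3.795 m³/s
A₂ = 4.21 × 2.20 = 9.262 m²
V₂ = Q/A₂ = 3.795/9.262 = 0.4097 m/s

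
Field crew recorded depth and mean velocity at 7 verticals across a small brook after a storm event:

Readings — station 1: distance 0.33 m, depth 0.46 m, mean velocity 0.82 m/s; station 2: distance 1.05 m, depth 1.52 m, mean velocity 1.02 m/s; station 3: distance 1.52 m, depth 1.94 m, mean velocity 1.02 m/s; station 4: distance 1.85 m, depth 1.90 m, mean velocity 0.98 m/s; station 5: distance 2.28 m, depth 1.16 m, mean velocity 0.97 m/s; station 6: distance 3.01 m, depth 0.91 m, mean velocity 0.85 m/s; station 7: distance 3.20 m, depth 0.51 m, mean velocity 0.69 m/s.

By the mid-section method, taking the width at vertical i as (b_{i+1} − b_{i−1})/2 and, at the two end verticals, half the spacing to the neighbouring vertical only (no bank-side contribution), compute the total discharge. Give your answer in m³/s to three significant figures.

3.60 m³/s

w_1 = (1.05 − 0.33)/2 = 0.36 m; q_1 = 0.82 × 0.46 × 0.36 = 0.1358 m³/s
w_2 = (1.52 − 0.33)/2 = 0.595 m; q_2 = 1.02 × 1.52 × 0.595 = 0.9225 m³/s
w_3 = (1.85 − 1.05)/2 = 0.4 m; q_3 = 1.02 × 1.94 × 0.4 = 0.7915 m³/s
w_4 = (2.28 − 1.52)/2 = 0.38 m; q_4 = 0.98 × 1.90 × 0.38 = 0.7076 m³/s
w_5 = (3.01 − 1.85)/2 = 0.58 m; q_5 = 0.97 × 1.16 × 0.58 = 0.6526 m³/s
w_6 = (3.20 − 2.28)/2 = 0.46 m; q_6 = 0.85 × 0.91 × 0.46 = 0.3558 m³/s
w_7 = (3.20 − 3.01)/2 = 0.095 m; q_7 = 0.69 × 0.51 × 0.095 = 0.03343 m³/s
Q = Σ qᵢ = 3.599 m³/s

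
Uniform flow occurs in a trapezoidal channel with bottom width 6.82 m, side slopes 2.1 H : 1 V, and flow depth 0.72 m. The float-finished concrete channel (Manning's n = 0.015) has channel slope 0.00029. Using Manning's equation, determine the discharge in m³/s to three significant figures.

4.79 m³/s

A = (b + z·y)·y = (6.82 + 2.1×0.72)×0.72 = 5.999 m²
P = b + 2y√(1+z²) = 6.82 + 2×0.72×√(1+2.1²) = 10.17 m
R = A/P = 5.999/10.17 = 0.5899 m
Q = (1/n)·A·R^(2/3)·S^(1/2) = (1/0.015) × 5.999 × 0.5899^(2/3) × 0.00029^(1/2) = 4.791 m³/s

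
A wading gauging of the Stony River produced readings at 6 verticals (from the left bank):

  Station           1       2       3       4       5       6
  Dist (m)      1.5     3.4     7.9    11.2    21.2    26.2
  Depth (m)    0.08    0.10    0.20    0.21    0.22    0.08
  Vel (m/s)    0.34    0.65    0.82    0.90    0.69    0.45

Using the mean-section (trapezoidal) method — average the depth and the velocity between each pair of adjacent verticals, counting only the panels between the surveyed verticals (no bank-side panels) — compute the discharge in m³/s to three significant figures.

Panel 1-2: Δb = 1.9 m, d̄ = (0.08+0.10)/2 = 0.09, v̄ = (0.34+0.65)/2 = 0.495 → q = 1.9×0.09×0.495 = 0.08465 m³/s
Panel 2-3: Δb = 4.5 m, d̄ = (0.10+0.20)/2 = 0.15, v̄ = (0.65+0.82)/2 = 0.735 → q = 4.5×0.15×0.735 = 0.4961 m³/s
Panel 3-4: Δb = 3.3 m, d̄ = (0.20+0.21)/2 = 0.205, v̄ = (0.82+0.90)/2 = 0.86 → q = 3.3×0.205×0.86 = 0.5818 m³/s
Panel 4-5: Δb = 10 m, d̄ = (0.21+0.22)/2 = 0.215, v̄ = (0.90+0.69)/2 = 0.795 → q = 10×0.215×0.795 = 1.709 m³/s
Panel 5-6: Δb = 5 m, d̄ = (0.22+0.08)/2 = 0.15, v̄ = (0.69+0.45)/2 = 0.57 → q = 5×0.15×0.57 = 0.4275 m³/s
Q = Σ q = 3.299 m³/s

3.30 m³/s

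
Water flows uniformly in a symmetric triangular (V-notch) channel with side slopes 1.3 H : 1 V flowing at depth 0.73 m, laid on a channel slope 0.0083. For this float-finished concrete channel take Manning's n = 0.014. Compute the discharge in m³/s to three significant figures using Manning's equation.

A = z·y² = 1.3×0.73² = 0.6928 m²
P = 2y√(1+z²) = 2×0.73×√(1+1.3²) = 2.395 m
R = A/P = 0.6928/2.395 = 0.2893 m
Q = (1/n)·A·R^(2/3)·S^(1/2) = (1/0.014) × 0.6928 × 0.2893^(2/3) × 0.0083^(1/2) = 1.972 m³/s

1.97 m³/s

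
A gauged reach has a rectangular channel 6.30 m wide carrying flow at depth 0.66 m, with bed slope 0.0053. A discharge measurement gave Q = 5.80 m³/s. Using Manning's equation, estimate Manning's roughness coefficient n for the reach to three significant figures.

0.0349

A = b·y = 6.30 × 0.66 = 4.158 m²
P = b + 2y = 6.30 + 2×0.66 = 7.620 m
R = A/P = 4.158/7.620 = 0.5457 m
n = (1/Q)·A·R^(2/3)·S^(1/2) = (1/5.80) × 4.158 × 0.6678 × 0.07280 = 0.03485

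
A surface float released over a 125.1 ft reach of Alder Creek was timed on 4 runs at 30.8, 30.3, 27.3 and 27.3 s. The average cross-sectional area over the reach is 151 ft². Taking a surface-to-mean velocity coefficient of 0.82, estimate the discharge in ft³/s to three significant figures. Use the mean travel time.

536 ft³/s

t̄ = (30.8 + 30.3 + 27.3 + 27.3) / 4 = 28.925 s
v_surface = L / t̄ = 125.1 / 28.925 = 4.325 ft/s
v_mean = 0.82 × 4.325 = 3.546 ft/s
Q = A × v_mean = 151 × 3.546 = 535.5 ft³/s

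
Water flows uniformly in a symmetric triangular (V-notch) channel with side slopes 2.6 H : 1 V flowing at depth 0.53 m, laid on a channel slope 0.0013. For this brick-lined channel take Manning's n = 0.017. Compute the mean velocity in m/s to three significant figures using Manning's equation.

A = z·y² = 2.6×0.53² = 0.7303 m²
P = 2y√(1+z²) = 2×0.53×√(1+2.6²) = 2.953 m
R = A/P = 0.7303/2.953 = 0.2473 m
Q = (1/n)·A·R^(2/3)·S^(1/2) = (1/0.017) × 0.7303 × 0.2473^(2/3) × 0.0013^(1/2) = 0.6103 m³/s
V = Q/A = 0.6103/0.7303 = 0.8357 m/s

0.836 m/s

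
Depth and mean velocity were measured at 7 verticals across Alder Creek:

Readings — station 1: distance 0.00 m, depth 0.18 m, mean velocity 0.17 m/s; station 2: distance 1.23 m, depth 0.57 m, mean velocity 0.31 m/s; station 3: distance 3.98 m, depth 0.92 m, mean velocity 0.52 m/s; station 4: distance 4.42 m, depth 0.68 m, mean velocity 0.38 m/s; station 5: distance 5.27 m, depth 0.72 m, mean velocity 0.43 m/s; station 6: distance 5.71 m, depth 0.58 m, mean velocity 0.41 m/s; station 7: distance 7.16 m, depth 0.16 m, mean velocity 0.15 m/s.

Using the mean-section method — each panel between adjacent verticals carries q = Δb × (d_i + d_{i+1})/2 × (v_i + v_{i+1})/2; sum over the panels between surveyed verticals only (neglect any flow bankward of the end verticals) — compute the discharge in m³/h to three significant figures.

5870 m³/h

Panel 1-2: Δb = 1.23 m, d̄ = (0.18+0.57)/2 = 0.375, v̄ = (0.17+0.31)/2 = 0.24 → q = 1.23×0.375×0.24 = 0.1107 m³/s
Panel 2-3: Δb = 2.75 m, d̄ = (0.57+0.92)/2 = 0.745, v̄ = (0.31+0.52)/2 = 0.415 → q = 2.75×0.745×0.415 = 0.8502 m³/s
Panel 3-4: Δb = 0.44 m, d̄ = (0.92+0.68)/2 = 0.8, v̄ = (0.52+0.38)/2 = 0.45 → q = 0.44×0.8×0.45 = 0.1584 m³/s
Panel 4-5: Δb = 0.85 m, d̄ = (0.68+0.72)/2 = 0.7, v̄ = (0.38+0.43)/2 = 0.405 → q = 0.85×0.7×0.405 = 0.2410 m³/s
Panel 5-6: Δb = 0.44 m, d̄ = (0.72+0.58)/2 = 0.65, v̄ = (0.43+0.41)/2 = 0.42 → q = 0.44×0.65×0.42 = 0.1201 m³/s
Panel 6-7: Δb = 1.45 m, d̄ = (0.58+0.16)/2 = 0.37, v̄ = (0.41+0.15)/2 = 0.28 → q = 1.45×0.37×0.28 = 0.1502 m³/s
Q = Σ q = 1.631 m³/s
= 1.631 × 3600 = 5870 m³/h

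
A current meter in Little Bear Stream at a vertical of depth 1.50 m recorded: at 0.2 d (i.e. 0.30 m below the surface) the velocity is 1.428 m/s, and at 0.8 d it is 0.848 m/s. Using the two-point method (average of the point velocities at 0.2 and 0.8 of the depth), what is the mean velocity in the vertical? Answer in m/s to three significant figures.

v̄ = (1.428 + 0.848) / 2 = 1.138 m/s

1.14 m/s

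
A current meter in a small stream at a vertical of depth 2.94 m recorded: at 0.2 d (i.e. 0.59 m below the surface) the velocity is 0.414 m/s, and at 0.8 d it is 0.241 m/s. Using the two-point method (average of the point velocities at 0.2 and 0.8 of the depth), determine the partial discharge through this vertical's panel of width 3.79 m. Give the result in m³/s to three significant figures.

v̄ = (0.414 + 0.241) / 2 = 0.3275 m/s
q = v̄ × d × w = 0.3275 × 2.94 × 3.79 = 3.649 m³/s

3.65 m³/s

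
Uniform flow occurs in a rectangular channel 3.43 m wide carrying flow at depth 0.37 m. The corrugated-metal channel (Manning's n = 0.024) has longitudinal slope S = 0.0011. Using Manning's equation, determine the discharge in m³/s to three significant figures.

A = b·y = 3.43 × 0.37 = 1.269 m²
P = b + 2y = 3.43 + 2×0.37 = 4.170 m
R = A/P = 1.269/4.170 = 0.3043 m
Q = (1/n)·A·R^(2/3)·S^(1/2) = (1/0.024) × 1.269 × 0.3043^(2/3) × 0.0011^(1/2) = 0.7935 m³/s

0.794 m³/s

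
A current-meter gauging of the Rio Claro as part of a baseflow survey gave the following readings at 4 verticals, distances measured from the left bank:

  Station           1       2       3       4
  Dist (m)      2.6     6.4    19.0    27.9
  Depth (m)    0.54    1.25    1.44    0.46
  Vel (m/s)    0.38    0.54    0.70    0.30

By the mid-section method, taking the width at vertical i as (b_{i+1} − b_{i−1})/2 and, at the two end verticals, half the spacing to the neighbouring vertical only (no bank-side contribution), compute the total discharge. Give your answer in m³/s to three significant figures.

17.4 m³/s

w_1 = (6.4 − 2.6)/2 = 1.9 m; q_1 = 0.38 × 0.54 × 1.9 = 0.3899 m³/s
w_2 = (19.0 − 2.6)/2 = 8.2 m; q_2 = 0.54 × 1.25 × 8.2 = 5.535 m³/s
w_3 = (27.9 − 6.4)/2 = 10.75 m; q_3 = 0.70 × 1.44 × 10.75 = 10.84 m³/s
w_4 = (27.9 − 19.0)/2 = 4.45 m; q_4 = 0.30 × 0.46 × 4.45 = 0.6141 m³/s
Q = Σ qᵢ = 17.37 m³/s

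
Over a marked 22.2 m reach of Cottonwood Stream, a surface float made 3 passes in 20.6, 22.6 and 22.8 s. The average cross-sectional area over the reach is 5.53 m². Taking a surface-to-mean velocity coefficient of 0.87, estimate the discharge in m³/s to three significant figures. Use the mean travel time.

4.85 m³/s

t̄ = (20.6 + 22.6 + 22.8) / 3 = 22 s
v_surface = L / t̄ = 22.2 / 22 = 1.009 m/s
v_mean = 0.87 × 1.009 = 0.8779 m/s
Q = A × v_mean = 5.53 × 0.8779 = 4.855 m³/s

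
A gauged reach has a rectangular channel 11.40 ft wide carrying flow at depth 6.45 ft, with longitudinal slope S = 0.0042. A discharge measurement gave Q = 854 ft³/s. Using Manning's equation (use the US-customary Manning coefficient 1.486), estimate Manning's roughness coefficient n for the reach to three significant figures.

0.0173

A = b·y = 11.40 × 6.45 = 73.53 ft²
P = b + 2y = 11.40 + 2×6.45 = 24.30 ft
R = A/P = 73.53/24.30 = 3.026 ft
n = (1.486/Q)·A·R^(2/3)·S^(1/2) = (1.486/854) × 73.53 × 2.092 × 0.06481 = 0.01735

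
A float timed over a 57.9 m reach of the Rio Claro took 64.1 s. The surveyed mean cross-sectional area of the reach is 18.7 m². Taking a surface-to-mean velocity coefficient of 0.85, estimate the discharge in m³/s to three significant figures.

v_surface = L / t̄ = 57.9 / 64.1 = 0.9033 m/s
v_mean = 0.85 × 0.9033 = 0.7678 m/s
Q = A × v_mean = 18.7 × 0.7678 = 14.36 m³/s

14.4 m³/s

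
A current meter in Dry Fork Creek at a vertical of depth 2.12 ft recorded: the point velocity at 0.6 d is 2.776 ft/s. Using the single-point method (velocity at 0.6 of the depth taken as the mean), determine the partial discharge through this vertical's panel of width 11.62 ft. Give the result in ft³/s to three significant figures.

v̄ = v₀.₆ = 2.776 ft/s
q = v̄ × d × w = 2.776 × 2.12 × 11.62 = 68.39 ft³/s

68.4 ft³/s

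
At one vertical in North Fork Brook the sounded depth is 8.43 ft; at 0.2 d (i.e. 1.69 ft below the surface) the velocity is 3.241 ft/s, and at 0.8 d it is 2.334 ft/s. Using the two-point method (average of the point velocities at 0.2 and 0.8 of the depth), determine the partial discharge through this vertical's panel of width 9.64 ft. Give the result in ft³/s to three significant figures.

v̄ = (3.241 + 2.334) / 2 = 2.788 ft/s
q = v̄ × d × w = 2.788 × 8.43 × 9.64 = 226.5 ft³/s

227 ft³/s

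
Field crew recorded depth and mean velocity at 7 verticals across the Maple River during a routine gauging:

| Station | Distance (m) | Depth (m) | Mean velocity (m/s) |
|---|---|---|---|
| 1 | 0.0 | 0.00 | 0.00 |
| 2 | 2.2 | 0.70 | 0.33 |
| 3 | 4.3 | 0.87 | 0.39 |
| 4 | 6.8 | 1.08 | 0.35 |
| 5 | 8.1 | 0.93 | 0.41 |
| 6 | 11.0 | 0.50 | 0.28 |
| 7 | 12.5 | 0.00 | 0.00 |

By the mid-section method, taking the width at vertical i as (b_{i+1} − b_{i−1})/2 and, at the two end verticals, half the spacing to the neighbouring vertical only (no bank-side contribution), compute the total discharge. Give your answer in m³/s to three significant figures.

3.10 m³/s

w_2 = (4.3 − 0.0)/2 = 2.15 m; q_2 = 0.33 × 0.70 × 2.15 = 0.4967 m³/s
w_3 = (6.8 − 2.2)/2 = 2.3 m; q_3 = 0.39 × 0.87 × 2.3 = 0.7804 m³/s
w_4 = (8.1 − 4.3)/2 = 1.9 m; q_4 = 0.35 × 1.08 × 1.9 = 0.7182 m³/s
w_5 = (11.0 − 6.8)/2 = 2.1 m; q_5 = 0.41 × 0.93 × 2.1 = 0.8007 m³/s
w_6 = (12.5 − 8.1)/2 = 2.2 m; q_6 = 0.28 × 0.50 × 2.2 = 0.3080 m³/s
Stations 1, 7 contribute zero (depth or velocity is 0).
Q = Σ qᵢ = 3.104 m³/s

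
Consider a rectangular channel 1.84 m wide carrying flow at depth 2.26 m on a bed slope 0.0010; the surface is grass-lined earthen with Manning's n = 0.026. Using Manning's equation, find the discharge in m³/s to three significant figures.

A = b·y = 1.84 × 2.26 = 4.158 m²
P = b + 2y = 1.84 + 2×2.26 = 6.360 m
R = A/P = 4.158/6.360 = 0.6538 m
Q = (1/n)·A·R^(2/3)·S^(1/2) = (1/0.026) × 4.158 × 0.6538^(2/3) × 0.0010^(1/2) = 3.810 m³/s

3.81 m³/s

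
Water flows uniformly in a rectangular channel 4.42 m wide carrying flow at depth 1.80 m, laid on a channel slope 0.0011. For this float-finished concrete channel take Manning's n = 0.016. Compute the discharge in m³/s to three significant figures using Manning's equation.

16.4 m³/s

A = b·y = 4.42 × 1.80 = 7.956 m²
P = b + 2y = 4.42 + 2×1.80 = 8.020 m
R = A/P = 7.956/8.020 = 0.9920 m
Q = (1/n)·A·R^(2/3)·S^(1/2) = (1/0.016) × 7.956 × 0.9920^(2/3) × 0.0011^(1/2) = 16.40 m³/s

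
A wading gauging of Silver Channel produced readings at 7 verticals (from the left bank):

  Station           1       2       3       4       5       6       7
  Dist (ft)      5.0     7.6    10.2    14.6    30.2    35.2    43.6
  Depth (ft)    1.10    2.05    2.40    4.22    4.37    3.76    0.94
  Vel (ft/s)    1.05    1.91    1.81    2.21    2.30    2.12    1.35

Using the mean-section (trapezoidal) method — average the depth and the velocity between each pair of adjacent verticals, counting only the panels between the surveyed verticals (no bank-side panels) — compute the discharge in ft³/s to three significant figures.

Panel 1-2: Δb = 2.6 ft, d̄ = (1.10+2.05)/2 = 1.575, v̄ = (1.05+1.91)/2 = 1.48 → q = 2.6×1.575×1.48 = 6.061 ft³/s
Panel 2-3: Δb = 2.6 ft, d̄ = (2.05+2.40)/2 = 2.225, v̄ = (1.91+1.81)/2 = 1.86 → q = 2.6×2.225×1.86 = 10.76 ft³/s
Panel 3-4: Δb = 4.4 ft, d̄ = (2.40+4.22)/2 = 3.31, v̄ = (1.81+2.21)/2 = 2.01 → q = 4.4×3.31×2.01 = 29.27 ft³/s
Panel 4-5: Δb = 15.6 ft, d̄ = (4.22+4.37)/2 = 4.295, v̄ = (2.21+2.30)/2 = 2.255 → q = 15.6×4.295×2.255 = 151.1 ft³/s
Panel 5-6: Δb = 5 ft, d̄ = (4.37+3.76)/2 = 4.065, v̄ = (2.30+2.12)/2 = 2.21 → q = 5×4.065×2.21 = 44.92 ft³/s
Panel 6-7: Δb = 8.4 ft, d̄ = (3.76+0.94)/2 = 2.35, v̄ = (2.12+1.35)/2 = 1.735 → q = 8.4×2.35×1.735 = 34.25 ft³/s
Q = Σ q = 276.4 ft³/s

276 ft³/s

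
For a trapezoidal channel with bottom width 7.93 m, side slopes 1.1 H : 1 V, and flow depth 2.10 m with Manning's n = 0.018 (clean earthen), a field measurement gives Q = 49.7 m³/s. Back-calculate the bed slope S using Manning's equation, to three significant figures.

A = (b + z·y)·y = (7.93 + 1.1×2.10)×2.10 = 21.50 m²
P = b + 2y√(1+z²) = 7.93 + 2×2.10×√(1+1.1²) = 14.17 m
R = A/P = 21.50/14.17 = 1.517 m
S = (Q·n / (1·A·R^(2/3)))² = (49.7×0.018 / (1×21.50×1.320))² = 0.0009928

0.000993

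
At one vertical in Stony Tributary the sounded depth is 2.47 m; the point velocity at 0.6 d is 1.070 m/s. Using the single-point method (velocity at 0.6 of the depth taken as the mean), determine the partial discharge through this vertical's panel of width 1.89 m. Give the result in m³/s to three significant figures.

5.00 m³/s

v̄ = v₀.₆ = 1.070 m/s
q = v̄ × d × w = 1.070 × 2.47 × 1.89 = 4.995 m³/s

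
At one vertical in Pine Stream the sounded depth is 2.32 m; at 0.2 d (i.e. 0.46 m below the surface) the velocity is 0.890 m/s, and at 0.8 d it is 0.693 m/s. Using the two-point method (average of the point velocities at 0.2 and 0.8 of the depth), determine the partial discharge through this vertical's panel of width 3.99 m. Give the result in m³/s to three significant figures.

7.33 m³/s

v̄ = (0.890 + 0.693) / 2 = 0.7915 m/s
q = v̄ × d × w = 0.7915 × 2.32 × 3.99 = 7.327 m³/s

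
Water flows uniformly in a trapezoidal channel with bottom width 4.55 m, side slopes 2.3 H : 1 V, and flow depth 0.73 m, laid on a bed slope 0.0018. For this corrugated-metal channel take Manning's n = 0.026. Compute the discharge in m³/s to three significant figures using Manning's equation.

5.00 m³/s

A = (b + z·y)·y = (4.55 + 2.3×0.73)×0.73 = 4.547 m²
P = b + 2y√(1+z²) = 4.55 + 2×0.73×√(1+2.3²) = 8.212 m
R = A/P = 4.547/8.212 = 0.5537 m
Q = (1/n)·A·R^(2/3)·S^(1/2) = (1/0.026) × 4.547 × 0.5537^(2/3) × 0.0018^(1/2) = 5.004 m³/s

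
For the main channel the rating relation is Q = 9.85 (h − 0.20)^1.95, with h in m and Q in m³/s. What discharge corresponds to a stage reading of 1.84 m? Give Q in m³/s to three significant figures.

25.8 m³/s

Q = 9.85 × (1.84 − 0.20)^1.95 = 9.85 × 1.64^1.95 = 25.85 m³/s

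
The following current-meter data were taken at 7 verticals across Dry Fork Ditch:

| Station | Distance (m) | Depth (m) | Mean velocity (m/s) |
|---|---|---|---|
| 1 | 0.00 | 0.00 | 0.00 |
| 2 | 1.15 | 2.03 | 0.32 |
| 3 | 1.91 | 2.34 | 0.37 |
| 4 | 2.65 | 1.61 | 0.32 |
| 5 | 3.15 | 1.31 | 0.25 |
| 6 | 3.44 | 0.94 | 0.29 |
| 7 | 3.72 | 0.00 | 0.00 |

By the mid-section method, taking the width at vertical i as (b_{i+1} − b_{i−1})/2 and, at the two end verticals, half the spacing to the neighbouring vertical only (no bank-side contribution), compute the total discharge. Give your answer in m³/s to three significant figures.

1.80 m³/s

w_2 = (1.91 − 0.00)/2 = 0.955 m; q_2 = 0.32 × 2.03 × 0.955 = 0.6204 m³/s
w_3 = (2.65 − 1.15)/2 = 0.75 m; q_3 = 0.37 × 2.34 × 0.75 = 0.6494 m³/s
w_4 = (3.15 − 1.91)/2 = 0.62 m; q_4 = 0.32 × 1.61 × 0.62 = 0.3194 m³/s
w_5 = (3.44 − 2.65)/2 = 0.395 m; q_5 = 0.25 × 1.31 × 0.395 = 0.1294 m³/s
w_6 = (3.72 − 3.15)/2 = 0.285 m; q_6 = 0.29 × 0.94 × 0.285 = 0.07769 m³/s
Stations 1, 7 contribute zero (depth or velocity is 0).
Q = Σ qᵢ = 1.796 m³/s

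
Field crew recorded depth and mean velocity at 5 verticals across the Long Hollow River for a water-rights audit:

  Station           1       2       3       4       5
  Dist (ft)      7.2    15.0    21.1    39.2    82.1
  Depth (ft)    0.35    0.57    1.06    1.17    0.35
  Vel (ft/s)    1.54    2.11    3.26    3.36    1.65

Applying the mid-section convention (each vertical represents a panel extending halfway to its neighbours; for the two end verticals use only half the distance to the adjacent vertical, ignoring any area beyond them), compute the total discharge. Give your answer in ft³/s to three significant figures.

185 ft³/s

w_1 = (15.0 − 7.2)/2 = 3.9 ft; q_1 = 1.54 × 0.35 × 3.9 = 2.102 ft³/s
w_2 = (21.1 − 7.2)/2 = 6.95 ft; q_2 = 2.11 × 0.57 × 6.95 = 8.359 ft³/s
w_3 = (39.2 − 15.0)/2 = 12.1 ft; q_3 = 3.26 × 1.06 × 12.1 = 41.81 ft³/s
w_4 = (82.1 − 21.1)/2 = 30.5 ft; q_4 = 3.36 × 1.17 × 30.5 = 119.9 ft³/s
w_5 = (82.1 − 39.2)/2 = 21.45 ft; q_5 = 1.65 × 0.35 × 21.45 = 12.39 ft³/s
Q = Σ qᵢ = 184.6 ft³/s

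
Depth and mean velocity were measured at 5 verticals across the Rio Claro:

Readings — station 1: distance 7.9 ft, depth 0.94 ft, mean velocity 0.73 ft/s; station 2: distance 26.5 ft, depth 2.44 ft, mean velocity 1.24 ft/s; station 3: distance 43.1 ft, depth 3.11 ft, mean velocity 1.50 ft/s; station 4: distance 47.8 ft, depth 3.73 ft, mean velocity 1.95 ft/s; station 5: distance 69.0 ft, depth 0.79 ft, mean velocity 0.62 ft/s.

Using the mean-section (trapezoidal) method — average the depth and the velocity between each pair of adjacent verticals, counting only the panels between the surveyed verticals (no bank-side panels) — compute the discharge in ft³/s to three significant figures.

Panel 1-2: Δb = 18.6 ft, d̄ = (0.94+2.44)/2 = 1.69, v̄ = (0.73+1.24)/2 = 0.985 → q = 18.6×1.69×0.985 = 30.96 ft³/s
Panel 2-3: Δb = 16.6 ft, d̄ = (2.44+3.11)/2 = 2.775, v̄ = (1.24+1.50)/2 = 1.37 → q = 16.6×2.775×1.37 = 63.11 ft³/s
Panel 3-4: Δb = 4.7 ft, d̄ = (3.11+3.73)/2 = 3.42, v̄ = (1.50+1.95)/2 = 1.725 → q = 4.7×3.42×1.725 = 27.73 ft³/s
Panel 4-5: Δb = 21.2 ft, d̄ = (3.73+0.79)/2 = 2.26, v̄ = (1.95+0.62)/2 = 1.285 → q = 21.2×2.26×1.285 = 61.57 ft³/s
Q = Σ q = 183.4 ft³/s

183 ft³/s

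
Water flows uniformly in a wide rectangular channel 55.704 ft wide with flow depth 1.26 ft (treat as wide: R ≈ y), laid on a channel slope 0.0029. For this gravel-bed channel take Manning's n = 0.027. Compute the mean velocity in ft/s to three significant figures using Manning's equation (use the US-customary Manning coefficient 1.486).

3.46 ft/s

A = b·y = 55.704 × 1.26 = 70.19 ft²
Wide channel: R ≈ y = 1.26 ft
Q = (1.486/n)·A·R^(2/3)·S^(1/2) = (1.486/0.027) × 70.19 × 1.260^(2/3) × 0.0029^(1/2) = 242.7 ft³/s
V = Q/A = 242.7/70.19 = 3.458 ft/s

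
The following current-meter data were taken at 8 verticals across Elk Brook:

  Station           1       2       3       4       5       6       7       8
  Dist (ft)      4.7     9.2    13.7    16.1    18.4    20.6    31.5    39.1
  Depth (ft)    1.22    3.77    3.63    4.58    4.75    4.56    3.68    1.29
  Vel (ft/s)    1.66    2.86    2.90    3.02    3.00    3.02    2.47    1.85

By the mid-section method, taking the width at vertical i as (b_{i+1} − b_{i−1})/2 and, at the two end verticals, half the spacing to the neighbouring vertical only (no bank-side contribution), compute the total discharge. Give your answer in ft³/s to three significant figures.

w_1 = (9.2 − 4.7)/2 = 2.25 ft; q_1 = 1.66 × 1.22 × 2.25 = 4.557 ft³/s
w_2 = (13.7 − 4.7)/2 = 4.5 ft; q_2 = 2.86 × 3.77 × 4.5 = 48.52 ft³/s
w_3 = (16.1 − 9.2)/2 = 3.45 ft; q_3 = 2.90 × 3.63 × 3.45 = 36.32 ft³/s
w_4 = (18.4 − 13.7)/2 = 2.35 ft; q_4 = 3.02 × 4.58 × 2.35 = 32.50 ft³/s
w_5 = (20.6 − 16.1)/2 = 2.25 ft; q_5 = 3.00 × 4.75 × 2.25 = 32.06 ft³/s
w_6 = (31.5 − 18.4)/2 = 6.55 ft; q_6 = 3.02 × 4.56 × 6.55 = 90.20 ft³/s
w_7 = (39.1 − 20.6)/2 = 9.25 ft; q_7 = 2.47 × 3.68 × 9.25 = 84.08 ft³/s
w_8 = (39.1 − 31.5)/2 = 3.8 ft; q_8 = 1.85 × 1.29 × 3.8 = 9.069 ft³/s
Q = Σ qᵢ = 337.3 ft³/s

337 ft³/s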